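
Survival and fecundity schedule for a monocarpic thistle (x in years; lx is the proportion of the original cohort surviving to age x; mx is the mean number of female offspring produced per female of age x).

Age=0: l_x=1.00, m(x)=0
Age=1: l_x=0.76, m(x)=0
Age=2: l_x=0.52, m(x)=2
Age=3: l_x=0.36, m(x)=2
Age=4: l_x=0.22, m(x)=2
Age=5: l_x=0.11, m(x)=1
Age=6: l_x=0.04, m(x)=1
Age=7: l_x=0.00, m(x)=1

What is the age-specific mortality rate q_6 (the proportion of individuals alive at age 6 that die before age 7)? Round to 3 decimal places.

1.000

q_6 = (l_6 − l_7) / l_6 = (0.04 − 0) / 0.04
     = 0.04 / 0.04 = 1 → 1.000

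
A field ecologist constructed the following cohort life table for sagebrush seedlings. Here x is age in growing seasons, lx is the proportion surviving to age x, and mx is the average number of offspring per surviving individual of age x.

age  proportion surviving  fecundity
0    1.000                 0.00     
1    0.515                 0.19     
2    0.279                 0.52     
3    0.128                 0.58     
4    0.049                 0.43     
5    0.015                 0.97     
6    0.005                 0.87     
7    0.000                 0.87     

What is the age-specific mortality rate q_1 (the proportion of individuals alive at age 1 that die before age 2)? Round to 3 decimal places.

0.458

q_1 = (l_1 − l_2) / l_1 = (0.515 − 0.279) / 0.515
     = 0.236 / 0.515 = 0.458252… → 0.458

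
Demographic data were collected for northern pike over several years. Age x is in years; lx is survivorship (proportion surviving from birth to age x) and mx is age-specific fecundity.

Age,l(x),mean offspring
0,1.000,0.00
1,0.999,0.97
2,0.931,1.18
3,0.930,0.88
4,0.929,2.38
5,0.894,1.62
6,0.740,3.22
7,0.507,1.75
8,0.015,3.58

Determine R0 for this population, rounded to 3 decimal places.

9.869

lx·mx by age: 0, 0.96903, 1.09858, 0.8184, 2.21102, 1.44828, 2.3828, 0.88725, 0.0537
R0 = Σ lx·mx = 9.86906 → 9.869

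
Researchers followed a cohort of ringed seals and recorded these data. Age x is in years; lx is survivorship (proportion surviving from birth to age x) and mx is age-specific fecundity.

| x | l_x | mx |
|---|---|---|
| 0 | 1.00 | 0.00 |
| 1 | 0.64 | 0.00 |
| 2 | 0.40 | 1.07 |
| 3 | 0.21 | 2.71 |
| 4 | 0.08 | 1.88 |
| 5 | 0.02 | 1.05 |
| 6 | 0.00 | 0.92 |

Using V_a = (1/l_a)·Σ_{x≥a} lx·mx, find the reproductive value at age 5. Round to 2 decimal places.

lx·mx for x ≥ 5: 0.021, 0 → sum = 0.021
V_5 = 0.021 / l_5 = 0.021 / 0.02 = 1.05 → 1.05

1.05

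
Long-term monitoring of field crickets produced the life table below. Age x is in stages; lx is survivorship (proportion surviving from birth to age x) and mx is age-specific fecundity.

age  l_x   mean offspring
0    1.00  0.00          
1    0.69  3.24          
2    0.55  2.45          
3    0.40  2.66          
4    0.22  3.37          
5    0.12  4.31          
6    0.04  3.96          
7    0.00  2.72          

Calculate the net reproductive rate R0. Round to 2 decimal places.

lx·mx by age: 0, 2.2356, 1.3475, 1.064, 0.7414, 0.5172, 0.1584, 0
R0 = Σ lx·mx = 6.0641 → 6.06

6.06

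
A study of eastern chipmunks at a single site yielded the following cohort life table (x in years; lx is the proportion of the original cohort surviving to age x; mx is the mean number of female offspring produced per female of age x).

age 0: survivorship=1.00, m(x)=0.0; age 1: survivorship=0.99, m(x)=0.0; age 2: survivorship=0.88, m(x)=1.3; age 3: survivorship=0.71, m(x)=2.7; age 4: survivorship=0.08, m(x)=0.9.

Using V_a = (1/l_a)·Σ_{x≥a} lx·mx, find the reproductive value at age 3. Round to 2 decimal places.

lx·mx for x ≥ 3: 1.917, 0.072 → sum = 1.989
V_3 = 1.989 / l_3 = 1.989 / 0.71 = 2.801408… → 2.80

2.80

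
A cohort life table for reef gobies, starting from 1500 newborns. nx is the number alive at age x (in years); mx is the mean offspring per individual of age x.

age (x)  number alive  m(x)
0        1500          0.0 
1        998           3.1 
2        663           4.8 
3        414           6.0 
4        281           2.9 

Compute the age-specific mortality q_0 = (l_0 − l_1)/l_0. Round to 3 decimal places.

0.335

lx = nx/n0 = nx/1500: 1, 0.66533…, 0.442, 0.276, 0.18733…
q_0 = (l_0 − l_1) / l_0 = (1 − 0.665333…) / 1
     = 0.334667… / 1 = 0.334667… → 0.335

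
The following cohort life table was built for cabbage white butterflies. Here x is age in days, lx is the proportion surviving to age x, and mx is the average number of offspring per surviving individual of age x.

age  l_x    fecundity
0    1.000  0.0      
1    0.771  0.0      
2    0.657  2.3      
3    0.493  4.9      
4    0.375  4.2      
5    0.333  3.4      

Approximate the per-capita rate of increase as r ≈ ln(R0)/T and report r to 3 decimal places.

R0 = Σ lx·mx = 0 + 0 + 1.5111 + 2.4157 + 1.575 + 1.1322 = 6.634
Σ x·lx·mx = 22.2303; T = 22.2303/6.634 = 3.35096…
r ≈ ln(R0)/T = ln(6.634)/3.35096… = 0.56468… → 0.565

0.565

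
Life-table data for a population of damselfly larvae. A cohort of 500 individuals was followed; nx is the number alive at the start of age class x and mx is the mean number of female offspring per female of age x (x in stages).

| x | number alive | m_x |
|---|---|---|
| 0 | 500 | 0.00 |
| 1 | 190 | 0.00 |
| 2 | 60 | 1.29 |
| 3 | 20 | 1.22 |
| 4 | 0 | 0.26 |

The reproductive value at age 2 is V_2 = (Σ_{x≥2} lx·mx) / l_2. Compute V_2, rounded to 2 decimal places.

lx = nx/n0 = nx/500: 1, 0.38, 0.12, 0.04, 0
lx·mx for x ≥ 2: 0.1548, 0.0488, 0 → sum = 0.2036
V_2 = 0.2036 / l_2 = 0.2036 / 0.12 = 1.696667… → 1.70

1.70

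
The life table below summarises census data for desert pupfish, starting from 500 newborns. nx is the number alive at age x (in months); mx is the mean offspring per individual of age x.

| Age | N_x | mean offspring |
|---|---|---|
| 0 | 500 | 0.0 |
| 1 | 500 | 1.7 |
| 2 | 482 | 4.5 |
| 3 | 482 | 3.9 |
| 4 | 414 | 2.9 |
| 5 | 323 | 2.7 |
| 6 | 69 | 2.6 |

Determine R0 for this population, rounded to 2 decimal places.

14.30

lx = nx/n0 = nx/500: 1, 1, 0.964, 0.964, 0.828, 0.646, 0.138
lx·mx by age: 0, 1.7, 4.338, 3.7596, 2.4012, 1.7442, 0.3588
R0 = Σ lx·mx = 14.3018 → 14.30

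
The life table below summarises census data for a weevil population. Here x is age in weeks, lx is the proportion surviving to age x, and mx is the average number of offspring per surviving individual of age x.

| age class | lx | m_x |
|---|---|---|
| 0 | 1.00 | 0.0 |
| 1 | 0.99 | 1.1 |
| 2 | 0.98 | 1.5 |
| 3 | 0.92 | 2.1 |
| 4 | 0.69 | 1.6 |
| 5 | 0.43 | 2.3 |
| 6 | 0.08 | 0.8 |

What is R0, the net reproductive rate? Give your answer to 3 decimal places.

6.648

lx·mx by age: 0, 1.089, 1.47, 1.932, 1.104, 0.989, 0.064
R0 = Σ lx·mx = 6.648 → 6.648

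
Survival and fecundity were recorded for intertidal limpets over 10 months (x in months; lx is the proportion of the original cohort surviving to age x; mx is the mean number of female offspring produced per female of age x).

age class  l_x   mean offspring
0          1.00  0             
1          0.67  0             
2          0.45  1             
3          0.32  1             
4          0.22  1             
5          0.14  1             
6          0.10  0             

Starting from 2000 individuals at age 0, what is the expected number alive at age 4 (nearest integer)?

Expected survivors = N0 · l_4 = 2000 × 0.22 = 440 → 440

440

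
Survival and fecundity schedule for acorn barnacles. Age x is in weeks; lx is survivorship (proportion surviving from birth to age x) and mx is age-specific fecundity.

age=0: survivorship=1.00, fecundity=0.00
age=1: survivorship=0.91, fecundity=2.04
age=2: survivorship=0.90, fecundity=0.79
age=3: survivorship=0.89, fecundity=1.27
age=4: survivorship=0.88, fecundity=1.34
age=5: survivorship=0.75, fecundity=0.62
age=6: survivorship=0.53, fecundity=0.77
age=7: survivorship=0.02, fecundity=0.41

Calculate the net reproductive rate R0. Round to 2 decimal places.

5.76

lx·mx by age: 0, 1.8564, 0.711, 1.1303, 1.1792, 0.465, 0.4081, 0.0082
R0 = Σ lx·mx = 5.7582 → 5.76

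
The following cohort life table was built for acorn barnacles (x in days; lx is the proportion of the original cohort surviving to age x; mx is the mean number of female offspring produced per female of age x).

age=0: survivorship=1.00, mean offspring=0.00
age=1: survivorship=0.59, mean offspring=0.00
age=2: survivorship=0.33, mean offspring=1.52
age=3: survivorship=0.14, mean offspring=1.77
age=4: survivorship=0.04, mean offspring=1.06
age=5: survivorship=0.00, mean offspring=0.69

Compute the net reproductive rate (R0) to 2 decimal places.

lx·mx by age: 0, 0, 0.5016, 0.2478, 0.0424, 0
R0 = Σ lx·mx = 0.7918 → 0.79

0.79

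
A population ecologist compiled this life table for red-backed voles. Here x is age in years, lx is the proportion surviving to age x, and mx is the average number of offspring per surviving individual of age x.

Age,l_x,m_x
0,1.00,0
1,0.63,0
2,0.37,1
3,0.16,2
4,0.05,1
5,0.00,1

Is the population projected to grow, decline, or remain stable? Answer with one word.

declining

R0 = Σ lx·mx = 0 + 0 + 0.37 + 0.32 + 0.05 + 0 = 0.74
R0 < 1, so the population is declining.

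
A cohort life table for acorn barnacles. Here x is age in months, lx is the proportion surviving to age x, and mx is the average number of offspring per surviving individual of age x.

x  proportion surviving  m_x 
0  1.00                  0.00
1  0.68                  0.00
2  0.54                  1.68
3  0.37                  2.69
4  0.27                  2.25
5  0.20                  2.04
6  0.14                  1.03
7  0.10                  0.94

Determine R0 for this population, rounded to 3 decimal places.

3.156

lx·mx by age: 0, 0, 0.9072, 0.9953, 0.6075, 0.408, 0.1442, 0.094
R0 = Σ lx·mx = 3.1562 → 3.156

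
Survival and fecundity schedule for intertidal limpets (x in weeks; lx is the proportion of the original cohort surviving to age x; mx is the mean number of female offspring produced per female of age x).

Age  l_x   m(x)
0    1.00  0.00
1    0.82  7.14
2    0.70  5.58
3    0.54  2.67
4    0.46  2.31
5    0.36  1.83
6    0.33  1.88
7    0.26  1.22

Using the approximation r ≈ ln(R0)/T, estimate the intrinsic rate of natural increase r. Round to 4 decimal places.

1.1577

R0 = Σ lx·mx = 0 + 5.8548 + 3.906 + 1.4418 + 1.0626 + 0.6588 + 0.6204 + 0.3172 = 13.8616
Σ x·lx·mx = 31.4794; T = 31.4794/13.8616 = 2.27098…
r ≈ ln(R0)/T = ln(13.8616)/2.27098… = 1.157705… → 1.1577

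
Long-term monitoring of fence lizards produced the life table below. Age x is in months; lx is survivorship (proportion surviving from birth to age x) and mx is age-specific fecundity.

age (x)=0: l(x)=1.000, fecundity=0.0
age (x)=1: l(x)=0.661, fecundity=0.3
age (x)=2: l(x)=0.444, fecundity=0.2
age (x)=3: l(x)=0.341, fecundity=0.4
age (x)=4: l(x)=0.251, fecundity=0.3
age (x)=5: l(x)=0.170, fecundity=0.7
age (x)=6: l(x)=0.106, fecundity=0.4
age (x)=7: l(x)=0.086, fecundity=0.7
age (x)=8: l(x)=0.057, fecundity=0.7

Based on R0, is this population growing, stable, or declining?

declining

R0 = Σ lx·mx = 0 + 0.1983 + 0.0888 + 0.1364 + 0.0753 + 0.119 + 0.0424 + 0.0602 + 0.0399 = 0.7603
R0 < 1, so the population is declining.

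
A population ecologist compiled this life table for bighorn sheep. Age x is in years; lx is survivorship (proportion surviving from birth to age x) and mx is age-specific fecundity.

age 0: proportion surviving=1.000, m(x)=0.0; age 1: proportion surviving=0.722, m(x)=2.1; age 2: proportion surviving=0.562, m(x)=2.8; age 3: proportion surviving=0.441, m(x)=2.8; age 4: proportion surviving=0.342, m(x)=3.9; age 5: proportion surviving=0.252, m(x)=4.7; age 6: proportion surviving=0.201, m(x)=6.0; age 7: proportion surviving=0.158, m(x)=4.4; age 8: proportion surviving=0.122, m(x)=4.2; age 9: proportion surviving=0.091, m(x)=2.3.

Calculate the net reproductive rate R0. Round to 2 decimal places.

9.47

lx·mx by age: 0, 1.5162, 1.5736, 1.2348, 1.3338, 1.1844, 1.206, 0.6952, 0.5124, 0.2093
R0 = Σ lx·mx = 9.4657 → 9.47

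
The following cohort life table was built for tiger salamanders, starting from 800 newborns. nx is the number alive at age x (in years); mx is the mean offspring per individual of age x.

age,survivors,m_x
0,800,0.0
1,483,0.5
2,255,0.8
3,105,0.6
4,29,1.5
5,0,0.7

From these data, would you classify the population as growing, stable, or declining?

declining

lx = nx/n0 = nx/800: 1, 0.60375, 0.31875, 0.13125, 0.03625, 0
R0 = Σ lx·mx = 0 + 0.301875 + 0.255 + 0.07875 + 0.054375 + 0 = 0.69
R0 < 1, so the population is declining.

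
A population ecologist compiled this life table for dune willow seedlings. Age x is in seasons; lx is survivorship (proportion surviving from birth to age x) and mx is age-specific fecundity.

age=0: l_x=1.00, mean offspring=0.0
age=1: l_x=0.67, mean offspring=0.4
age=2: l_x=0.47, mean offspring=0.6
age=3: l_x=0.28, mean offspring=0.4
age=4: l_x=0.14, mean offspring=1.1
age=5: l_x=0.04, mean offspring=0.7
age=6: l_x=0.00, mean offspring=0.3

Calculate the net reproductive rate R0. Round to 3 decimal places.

lx·mx by age: 0, 0.268, 0.282, 0.112, 0.154, 0.028, 0
R0 = Σ lx·mx = 0.844 → 0.844

0.844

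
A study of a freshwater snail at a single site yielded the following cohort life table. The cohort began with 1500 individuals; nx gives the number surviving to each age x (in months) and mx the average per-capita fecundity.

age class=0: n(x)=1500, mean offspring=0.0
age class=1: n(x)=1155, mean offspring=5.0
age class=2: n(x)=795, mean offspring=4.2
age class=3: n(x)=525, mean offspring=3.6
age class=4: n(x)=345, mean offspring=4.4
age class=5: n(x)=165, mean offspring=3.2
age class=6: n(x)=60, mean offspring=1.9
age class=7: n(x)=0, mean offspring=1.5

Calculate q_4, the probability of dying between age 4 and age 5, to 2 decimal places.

0.52

lx = nx/n0 = nx/1500: 1, 0.77, 0.53, 0.35, 0.23, 0.11, 0.04, 0
q_4 = (l_4 − l_5) / l_4 = (0.23 − 0.11) / 0.23
     = 0.12 / 0.23 = 0.521739… → 0.52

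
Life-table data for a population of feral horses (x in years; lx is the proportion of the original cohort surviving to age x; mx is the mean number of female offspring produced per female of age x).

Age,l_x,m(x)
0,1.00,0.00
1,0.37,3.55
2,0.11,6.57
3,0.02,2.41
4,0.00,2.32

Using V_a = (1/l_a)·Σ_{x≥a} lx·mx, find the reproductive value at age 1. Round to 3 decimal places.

5.634

lx·mx for x ≥ 1: 1.3135, 0.7227, 0.0482, 0 → sum = 2.0844
V_1 = 2.0844 / l_1 = 2.0844 / 0.37 = 5.633514… → 5.634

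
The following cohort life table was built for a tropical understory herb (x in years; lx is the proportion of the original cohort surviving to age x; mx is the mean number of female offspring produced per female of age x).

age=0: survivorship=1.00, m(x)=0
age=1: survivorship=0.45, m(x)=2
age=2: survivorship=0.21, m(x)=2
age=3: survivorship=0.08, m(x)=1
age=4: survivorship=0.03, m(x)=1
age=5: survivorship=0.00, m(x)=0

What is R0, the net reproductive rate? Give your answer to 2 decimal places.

lx·mx by age: 0, 0.9, 0.42, 0.08, 0.03, 0
R0 = Σ lx·mx = 1.43 → 1.43

1.43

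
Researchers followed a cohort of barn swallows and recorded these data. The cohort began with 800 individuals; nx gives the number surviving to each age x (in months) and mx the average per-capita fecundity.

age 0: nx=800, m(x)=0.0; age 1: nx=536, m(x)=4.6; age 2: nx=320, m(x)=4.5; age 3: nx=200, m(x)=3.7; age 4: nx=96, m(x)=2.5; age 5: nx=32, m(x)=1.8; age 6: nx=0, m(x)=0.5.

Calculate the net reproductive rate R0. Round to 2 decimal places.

lx = nx/n0 = nx/800: 1, 0.67, 0.4, 0.25, 0.12, 0.04, 0
lx·mx by age: 0, 3.082, 1.8, 0.925, 0.3, 0.072, 0
R0 = Σ lx·mx = 6.179 → 6.18

6.18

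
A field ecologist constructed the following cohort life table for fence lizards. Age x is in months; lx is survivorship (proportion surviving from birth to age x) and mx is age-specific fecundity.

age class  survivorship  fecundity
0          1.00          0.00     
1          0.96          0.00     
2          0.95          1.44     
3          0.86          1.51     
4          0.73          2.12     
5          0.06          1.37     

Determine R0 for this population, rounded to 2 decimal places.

lx·mx by age: 0, 0, 1.368, 1.2986, 1.5476, 0.0822
R0 = Σ lx·mx = 4.2964 → 4.30

4.30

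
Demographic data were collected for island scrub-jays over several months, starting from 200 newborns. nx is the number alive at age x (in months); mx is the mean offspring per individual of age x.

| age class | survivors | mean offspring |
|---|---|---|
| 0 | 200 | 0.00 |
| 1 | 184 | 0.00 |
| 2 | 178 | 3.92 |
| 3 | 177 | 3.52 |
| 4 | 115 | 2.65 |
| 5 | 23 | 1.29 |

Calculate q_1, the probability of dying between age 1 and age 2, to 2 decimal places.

0.03

lx = nx/n0 = nx/200: 1, 0.92, 0.89, 0.885, 0.575, 0.115
q_1 = (l_1 − l_2) / l_1 = (0.92 − 0.89) / 0.92
     = 0.03 / 0.92 = 0.032609… → 0.03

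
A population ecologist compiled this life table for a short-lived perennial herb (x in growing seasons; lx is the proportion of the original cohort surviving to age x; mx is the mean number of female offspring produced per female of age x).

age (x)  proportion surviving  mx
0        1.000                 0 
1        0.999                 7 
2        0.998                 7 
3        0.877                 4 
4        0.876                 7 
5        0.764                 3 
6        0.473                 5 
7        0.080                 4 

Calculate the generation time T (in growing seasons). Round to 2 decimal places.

2.93

lx·mx: 0, 6.993, 6.986, 3.508, 6.132, 2.292, 2.365, 0.32 → R0 = 28.596
x·lx·mx: 0, 6.993, 13.972, 10.524, 24.528, 11.46, 14.19, 2.24 → Σ = 83.907
T = 83.907 / 28.596 = 2.934222… → 2.93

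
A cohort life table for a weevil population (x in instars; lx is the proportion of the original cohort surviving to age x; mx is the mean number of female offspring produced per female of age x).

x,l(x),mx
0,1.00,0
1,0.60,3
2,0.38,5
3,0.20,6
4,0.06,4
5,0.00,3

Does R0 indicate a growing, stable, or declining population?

growing

R0 = Σ lx·mx = 0 + 1.8 + 1.9 + 1.2 + 0.24 + 0 = 5.14
R0 > 1, so the population is growing.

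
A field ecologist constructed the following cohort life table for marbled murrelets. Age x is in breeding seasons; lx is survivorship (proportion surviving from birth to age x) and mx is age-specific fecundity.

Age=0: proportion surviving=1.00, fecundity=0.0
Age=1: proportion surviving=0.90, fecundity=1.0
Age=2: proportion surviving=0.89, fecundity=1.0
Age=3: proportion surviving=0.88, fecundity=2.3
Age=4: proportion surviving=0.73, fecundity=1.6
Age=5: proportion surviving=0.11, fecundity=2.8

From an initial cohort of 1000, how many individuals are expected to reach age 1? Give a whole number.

Expected survivors = N0 · l_1 = 1000 × 0.90 = 900 → 900

900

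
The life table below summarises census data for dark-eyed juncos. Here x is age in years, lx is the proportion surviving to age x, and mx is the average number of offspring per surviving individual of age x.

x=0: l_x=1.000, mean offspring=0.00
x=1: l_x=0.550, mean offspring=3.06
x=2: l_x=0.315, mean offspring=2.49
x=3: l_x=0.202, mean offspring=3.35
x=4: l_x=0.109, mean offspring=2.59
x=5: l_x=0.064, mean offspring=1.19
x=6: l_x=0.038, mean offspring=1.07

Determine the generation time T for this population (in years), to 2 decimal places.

lx·mx: 0, 1.683, 0.78435, 0.6767, 0.28231, 0.07616, 0.04066 → R0 = 3.54318
x·lx·mx: 0, 1.683, 1.5687, 2.0301, 1.12924, 0.3808, 0.24396 → Σ = 7.0358
T = 7.0358 / 3.54318 = 1.98573… → 1.99

1.99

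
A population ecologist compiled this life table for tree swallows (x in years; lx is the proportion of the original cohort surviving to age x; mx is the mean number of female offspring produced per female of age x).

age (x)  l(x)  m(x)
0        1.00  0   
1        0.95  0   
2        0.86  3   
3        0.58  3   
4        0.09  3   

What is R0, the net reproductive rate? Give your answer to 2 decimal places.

lx·mx by age: 0, 0, 2.58, 1.74, 0.27
R0 = Σ lx·mx = 4.59 → 4.59

4.59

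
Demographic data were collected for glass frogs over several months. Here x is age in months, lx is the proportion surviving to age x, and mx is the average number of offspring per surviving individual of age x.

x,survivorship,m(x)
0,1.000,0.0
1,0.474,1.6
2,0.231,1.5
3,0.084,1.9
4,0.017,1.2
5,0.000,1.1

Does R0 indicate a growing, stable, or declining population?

growing

R0 = Σ lx·mx = 0 + 0.7584 + 0.3465 + 0.1596 + 0.0204 + 0 = 1.2849
R0 > 1, so the population is growing.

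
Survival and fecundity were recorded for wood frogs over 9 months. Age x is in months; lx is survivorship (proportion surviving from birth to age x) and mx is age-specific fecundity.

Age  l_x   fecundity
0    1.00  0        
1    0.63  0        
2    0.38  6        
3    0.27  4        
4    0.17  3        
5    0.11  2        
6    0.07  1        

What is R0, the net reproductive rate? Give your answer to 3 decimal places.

4.160

lx·mx by age: 0, 0, 2.28, 1.08, 0.51, 0.22, 0.07
R0 = Σ lx·mx = 4.16 → 4.160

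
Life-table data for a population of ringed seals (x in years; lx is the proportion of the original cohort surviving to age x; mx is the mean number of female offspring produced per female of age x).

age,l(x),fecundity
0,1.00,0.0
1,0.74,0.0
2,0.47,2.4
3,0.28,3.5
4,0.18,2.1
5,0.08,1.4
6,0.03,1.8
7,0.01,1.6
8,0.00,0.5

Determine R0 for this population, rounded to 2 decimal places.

lx·mx by age: 0, 0, 1.128, 0.98, 0.378, 0.112, 0.054, 0.016, 0
R0 = Σ lx·mx = 2.668 → 2.67

2.67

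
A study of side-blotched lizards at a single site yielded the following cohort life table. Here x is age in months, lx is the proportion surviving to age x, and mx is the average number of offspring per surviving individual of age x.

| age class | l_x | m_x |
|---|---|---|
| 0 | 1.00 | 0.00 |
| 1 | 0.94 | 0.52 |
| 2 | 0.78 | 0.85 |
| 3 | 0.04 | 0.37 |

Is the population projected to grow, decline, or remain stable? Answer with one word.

R0 = Σ lx·mx = 0 + 0.4888 + 0.663 + 0.0148 = 1.1666
R0 > 1, so the population is growing.

growing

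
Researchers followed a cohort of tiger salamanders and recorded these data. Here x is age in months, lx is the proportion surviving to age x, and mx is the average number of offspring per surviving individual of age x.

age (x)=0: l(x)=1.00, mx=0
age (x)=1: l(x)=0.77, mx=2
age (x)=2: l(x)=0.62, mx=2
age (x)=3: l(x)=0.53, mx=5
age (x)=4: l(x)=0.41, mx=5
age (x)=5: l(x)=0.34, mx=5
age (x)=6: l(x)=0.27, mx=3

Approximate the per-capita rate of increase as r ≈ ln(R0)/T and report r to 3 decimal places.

R0 = Σ lx·mx = 0 + 1.54 + 1.24 + 2.65 + 2.05 + 1.7 + 0.81 = 9.99
Σ x·lx·mx = 33.53; T = 33.53/9.99 = 3.35636…
r ≈ ln(R0)/T = ln(9.99)/3.35636… = 0.68574… → 0.686

0.686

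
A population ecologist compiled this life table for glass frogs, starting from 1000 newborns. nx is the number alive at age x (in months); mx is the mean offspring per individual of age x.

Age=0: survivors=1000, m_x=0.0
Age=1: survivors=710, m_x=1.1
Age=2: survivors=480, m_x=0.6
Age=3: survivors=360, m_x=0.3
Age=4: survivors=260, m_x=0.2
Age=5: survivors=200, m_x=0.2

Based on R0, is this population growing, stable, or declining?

lx = nx/n0 = nx/1000: 1, 0.71, 0.48, 0.36, 0.26, 0.2
R0 = Σ lx·mx = 0 + 0.781 + 0.288 + 0.108 + 0.052 + 0.04 = 1.269
R0 > 1, so the population is growing.

growing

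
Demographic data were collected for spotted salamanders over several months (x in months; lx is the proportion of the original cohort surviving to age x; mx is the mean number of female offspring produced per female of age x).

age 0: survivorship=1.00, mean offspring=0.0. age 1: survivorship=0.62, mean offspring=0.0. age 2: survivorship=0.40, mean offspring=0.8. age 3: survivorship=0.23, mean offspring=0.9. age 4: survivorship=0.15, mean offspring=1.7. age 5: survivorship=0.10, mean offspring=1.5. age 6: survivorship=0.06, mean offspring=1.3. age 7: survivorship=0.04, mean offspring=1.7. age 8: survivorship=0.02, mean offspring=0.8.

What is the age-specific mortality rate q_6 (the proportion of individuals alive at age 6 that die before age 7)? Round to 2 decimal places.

q_6 = (l_6 − l_7) / l_6 = (0.06 − 0.04) / 0.06
     = 0.02 / 0.06 = 0.333333… → 0.33

0.33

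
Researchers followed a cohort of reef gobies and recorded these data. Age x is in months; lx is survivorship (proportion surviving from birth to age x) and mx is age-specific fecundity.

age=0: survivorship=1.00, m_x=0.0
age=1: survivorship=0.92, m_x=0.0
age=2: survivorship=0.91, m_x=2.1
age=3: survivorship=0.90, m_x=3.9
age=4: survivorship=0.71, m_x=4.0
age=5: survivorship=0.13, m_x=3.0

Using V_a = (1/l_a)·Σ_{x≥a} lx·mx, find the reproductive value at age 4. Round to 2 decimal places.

4.55

lx·mx for x ≥ 4: 2.84, 0.39 → sum = 3.23
V_4 = 3.23 / l_4 = 3.23 / 0.71 = 4.549296… → 4.55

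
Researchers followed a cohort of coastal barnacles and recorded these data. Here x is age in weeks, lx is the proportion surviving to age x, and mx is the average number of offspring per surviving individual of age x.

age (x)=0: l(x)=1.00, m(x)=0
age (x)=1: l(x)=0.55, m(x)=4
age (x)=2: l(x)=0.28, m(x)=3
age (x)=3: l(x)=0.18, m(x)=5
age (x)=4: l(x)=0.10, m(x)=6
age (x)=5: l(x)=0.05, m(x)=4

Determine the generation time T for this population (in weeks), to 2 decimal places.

lx·mx: 0, 2.2, 0.84, 0.9, 0.6, 0.2 → R0 = 4.74
x·lx·mx: 0, 2.2, 1.68, 2.7, 2.4, 1 → Σ = 9.98
T = 9.98 / 4.74 = 2.105485… → 2.11

2.11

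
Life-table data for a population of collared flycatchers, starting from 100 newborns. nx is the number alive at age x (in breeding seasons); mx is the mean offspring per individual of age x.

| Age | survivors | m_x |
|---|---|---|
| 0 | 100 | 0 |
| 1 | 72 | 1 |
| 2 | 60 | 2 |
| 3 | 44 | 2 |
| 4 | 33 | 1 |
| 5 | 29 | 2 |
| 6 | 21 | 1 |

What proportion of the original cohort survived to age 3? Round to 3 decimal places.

0.440

l_3 = n_3/n_0 = 44/100 = 0.44 → 0.440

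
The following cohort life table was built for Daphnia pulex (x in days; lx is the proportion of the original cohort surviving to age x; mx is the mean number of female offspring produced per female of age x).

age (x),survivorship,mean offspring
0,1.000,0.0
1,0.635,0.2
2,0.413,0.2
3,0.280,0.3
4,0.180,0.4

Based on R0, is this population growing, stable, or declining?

R0 = Σ lx·mx = 0 + 0.127 + 0.0826 + 0.084 + 0.072 = 0.3656
R0 < 1, so the population is declining.

declining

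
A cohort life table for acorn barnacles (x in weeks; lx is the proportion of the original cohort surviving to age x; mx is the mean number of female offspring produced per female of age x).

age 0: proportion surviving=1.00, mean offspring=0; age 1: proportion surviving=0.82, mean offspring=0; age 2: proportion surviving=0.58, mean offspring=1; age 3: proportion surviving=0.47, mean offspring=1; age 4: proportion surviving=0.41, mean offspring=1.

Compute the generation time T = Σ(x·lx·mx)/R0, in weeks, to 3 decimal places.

2.884

lx·mx: 0, 0, 0.58, 0.47, 0.41 → R0 = 1.46
x·lx·mx: 0, 0, 1.16, 1.41, 1.64 → Σ = 4.21
T = 4.21 / 1.46 = 2.883562… → 2.884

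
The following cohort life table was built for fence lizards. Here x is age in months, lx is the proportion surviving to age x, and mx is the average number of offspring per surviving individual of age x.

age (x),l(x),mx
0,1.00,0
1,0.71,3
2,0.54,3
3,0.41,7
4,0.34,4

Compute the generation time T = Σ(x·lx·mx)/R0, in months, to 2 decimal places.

lx·mx: 0, 2.13, 1.62, 2.87, 1.36 → R0 = 7.98
x·lx·mx: 0, 2.13, 3.24, 8.61, 5.44 → Σ = 19.42
T = 19.42 / 7.98 = 2.433584… → 2.43

2.43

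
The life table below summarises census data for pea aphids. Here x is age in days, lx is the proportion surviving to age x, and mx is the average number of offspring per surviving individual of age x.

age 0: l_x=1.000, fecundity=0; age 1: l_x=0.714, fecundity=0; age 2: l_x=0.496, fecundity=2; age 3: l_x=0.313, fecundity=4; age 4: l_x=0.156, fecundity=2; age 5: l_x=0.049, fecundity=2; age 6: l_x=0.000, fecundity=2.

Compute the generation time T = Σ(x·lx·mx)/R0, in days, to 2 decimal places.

lx·mx: 0, 0, 0.992, 1.252, 0.312, 0.098, 0 → R0 = 2.654
x·lx·mx: 0, 0, 1.984, 3.756, 1.248, 0.49, 0 → Σ = 7.478
T = 7.478 / 2.654 = 2.817634… → 2.82

2.82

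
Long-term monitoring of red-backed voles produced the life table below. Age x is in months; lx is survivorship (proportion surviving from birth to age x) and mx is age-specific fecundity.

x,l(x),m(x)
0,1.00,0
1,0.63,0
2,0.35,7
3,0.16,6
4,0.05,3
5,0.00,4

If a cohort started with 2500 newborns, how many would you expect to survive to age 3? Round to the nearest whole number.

Expected survivors = N0 · l_3 = 2500 × 0.16 = 400 → 400

400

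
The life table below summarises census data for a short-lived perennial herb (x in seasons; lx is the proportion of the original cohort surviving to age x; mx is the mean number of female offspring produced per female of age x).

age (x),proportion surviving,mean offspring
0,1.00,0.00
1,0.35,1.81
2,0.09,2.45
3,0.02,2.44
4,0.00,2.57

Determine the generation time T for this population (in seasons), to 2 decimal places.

lx·mx: 0, 0.6335, 0.2205, 0.0488, 0 → R0 = 0.9028
x·lx·mx: 0, 0.6335, 0.441, 0.1464, 0 → Σ = 1.2209
T = 1.2209 / 0.9028 = 1.352348… → 1.35

1.35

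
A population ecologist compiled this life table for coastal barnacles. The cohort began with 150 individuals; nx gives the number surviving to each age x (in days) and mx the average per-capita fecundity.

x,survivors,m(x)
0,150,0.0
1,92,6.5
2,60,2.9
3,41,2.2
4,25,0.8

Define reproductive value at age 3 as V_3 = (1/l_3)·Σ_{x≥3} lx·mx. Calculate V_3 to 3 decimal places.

2.688

lx = nx/n0 = nx/150: 1, 0.61333…, 0.4, 0.27333…, 0.16667…
lx·mx for x ≥ 3: 0.601333…, 0.133333… → sum = 0.734667…
V_3 = 0.734667… / l_3 = 0.734667… / 0.273333… = 2.687805… → 2.688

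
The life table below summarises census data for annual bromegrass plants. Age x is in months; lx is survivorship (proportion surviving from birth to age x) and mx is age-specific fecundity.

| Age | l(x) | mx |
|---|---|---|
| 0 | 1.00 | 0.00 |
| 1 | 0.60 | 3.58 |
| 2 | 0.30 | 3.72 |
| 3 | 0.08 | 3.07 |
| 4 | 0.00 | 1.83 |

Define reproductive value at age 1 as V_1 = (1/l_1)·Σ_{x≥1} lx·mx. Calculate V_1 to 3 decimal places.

lx·mx for x ≥ 1: 2.148, 1.116, 0.2456, 0 → sum = 3.5096
V_1 = 3.5096 / l_1 = 3.5096 / 0.6 = 5.849333… → 5.849

5.849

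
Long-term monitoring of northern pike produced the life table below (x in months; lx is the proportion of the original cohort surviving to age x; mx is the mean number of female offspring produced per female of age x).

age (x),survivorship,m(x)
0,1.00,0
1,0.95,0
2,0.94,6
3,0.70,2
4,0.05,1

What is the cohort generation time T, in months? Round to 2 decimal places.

lx·mx: 0, 0, 5.64, 1.4, 0.05 → R0 = 7.09
x·lx·mx: 0, 0, 11.28, 4.2, 0.2 → Σ = 15.68
T = 15.68 / 7.09 = 2.211566… → 2.21

2.21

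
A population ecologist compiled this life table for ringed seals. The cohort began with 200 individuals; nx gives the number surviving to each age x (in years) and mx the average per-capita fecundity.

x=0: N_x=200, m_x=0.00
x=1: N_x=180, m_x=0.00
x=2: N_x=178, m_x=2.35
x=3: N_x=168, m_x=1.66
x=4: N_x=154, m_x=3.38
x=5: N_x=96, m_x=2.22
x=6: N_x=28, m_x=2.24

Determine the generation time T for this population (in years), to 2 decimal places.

lx = nx/n0 = nx/200: 1, 0.9, 0.89, 0.84, 0.77, 0.48, 0.14
lx·mx: 0, 0, 2.0915, 1.3944, 2.6026, 1.0656, 0.3136 → R0 = 7.4677
x·lx·mx: 0, 0, 4.183, 4.1832, 10.4104, 5.328, 1.8816 → Σ = 25.9862
T = 25.9862 / 7.4677 = 3.479813… → 3.48

3.48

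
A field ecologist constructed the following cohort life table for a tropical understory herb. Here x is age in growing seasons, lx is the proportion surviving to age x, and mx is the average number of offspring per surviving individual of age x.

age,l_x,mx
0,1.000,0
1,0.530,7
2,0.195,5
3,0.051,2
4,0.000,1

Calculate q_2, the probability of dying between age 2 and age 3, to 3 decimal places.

0.738

q_2 = (l_2 − l_3) / l_2 = (0.195 − 0.051) / 0.195
     = 0.144 / 0.195 = 0.738462… → 0.738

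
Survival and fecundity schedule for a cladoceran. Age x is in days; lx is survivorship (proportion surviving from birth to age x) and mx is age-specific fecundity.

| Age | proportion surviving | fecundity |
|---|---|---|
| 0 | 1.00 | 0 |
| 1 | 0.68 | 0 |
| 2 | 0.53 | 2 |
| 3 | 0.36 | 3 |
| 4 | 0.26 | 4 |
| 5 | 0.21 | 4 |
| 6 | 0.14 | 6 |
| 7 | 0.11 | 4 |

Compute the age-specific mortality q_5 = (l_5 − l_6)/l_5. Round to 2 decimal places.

0.33

q_5 = (l_5 − l_6) / l_5 = (0.21 − 0.14) / 0.21
     = 0.07 / 0.21 = 0.333333… → 0.33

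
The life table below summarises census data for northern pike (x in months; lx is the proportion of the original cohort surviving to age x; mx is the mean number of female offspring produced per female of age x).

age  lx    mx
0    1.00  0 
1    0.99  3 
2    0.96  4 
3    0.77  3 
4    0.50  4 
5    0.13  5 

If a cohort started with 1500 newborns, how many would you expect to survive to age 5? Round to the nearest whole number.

Expected survivors = N0 · l_5 = 1500 × 0.13 = 195 → 195

195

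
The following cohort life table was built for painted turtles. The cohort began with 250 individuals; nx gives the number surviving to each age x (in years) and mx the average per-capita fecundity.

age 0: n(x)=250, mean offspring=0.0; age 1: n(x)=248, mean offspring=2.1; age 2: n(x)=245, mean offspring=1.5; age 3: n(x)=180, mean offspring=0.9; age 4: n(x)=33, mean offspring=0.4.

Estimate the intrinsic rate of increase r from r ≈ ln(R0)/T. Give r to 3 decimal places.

0.858

lx = nx/n0 = nx/250: 1, 0.992, 0.98, 0.72, 0.132
R0 = Σ lx·mx = 0 + 2.0832 + 1.47 + 0.648 + 0.0528 = 4.254
Σ x·lx·mx = 7.1784; T = 7.1784/4.254 = 1.68745…
r ≈ ln(R0)/T = ln(4.254)/1.68745… = 0.85802… → 0.858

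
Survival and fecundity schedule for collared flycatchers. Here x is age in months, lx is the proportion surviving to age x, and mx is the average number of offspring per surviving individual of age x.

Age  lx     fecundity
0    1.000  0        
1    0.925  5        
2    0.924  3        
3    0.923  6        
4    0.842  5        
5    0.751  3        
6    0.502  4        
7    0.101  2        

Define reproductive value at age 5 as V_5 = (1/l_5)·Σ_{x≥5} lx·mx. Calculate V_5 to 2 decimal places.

5.94

lx·mx for x ≥ 5: 2.253, 2.008, 0.202 → sum = 4.463
V_5 = 4.463 / l_5 = 4.463 / 0.751 = 5.942743… → 5.94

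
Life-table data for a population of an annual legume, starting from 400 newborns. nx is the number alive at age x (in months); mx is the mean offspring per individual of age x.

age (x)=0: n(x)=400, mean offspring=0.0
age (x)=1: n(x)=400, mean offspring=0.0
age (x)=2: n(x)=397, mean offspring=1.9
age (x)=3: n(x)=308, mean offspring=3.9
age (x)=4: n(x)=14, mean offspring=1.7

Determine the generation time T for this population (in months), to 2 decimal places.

2.63

lx = nx/n0 = nx/400: 1, 1, 0.9925, 0.77, 0.035
lx·mx: 0, 0, 1.88575, 3.003, 0.0595 → R0 = 4.94825
x·lx·mx: 0, 0, 3.7715, 9.009, 0.238 → Σ = 13.0185
T = 13.0185 / 4.94825 = 2.63093… → 2.63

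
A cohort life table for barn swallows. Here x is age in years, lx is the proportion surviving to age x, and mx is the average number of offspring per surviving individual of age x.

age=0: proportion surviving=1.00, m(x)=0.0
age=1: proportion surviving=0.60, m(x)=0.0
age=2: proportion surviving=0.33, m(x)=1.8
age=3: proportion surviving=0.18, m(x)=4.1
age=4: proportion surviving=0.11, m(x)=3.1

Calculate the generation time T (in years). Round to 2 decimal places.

2.85

lx·mx: 0, 0, 0.594, 0.738, 0.341 → R0 = 1.673
x·lx·mx: 0, 0, 1.188, 2.214, 1.364 → Σ = 4.766
T = 4.766 / 1.673 = 2.848775… → 2.85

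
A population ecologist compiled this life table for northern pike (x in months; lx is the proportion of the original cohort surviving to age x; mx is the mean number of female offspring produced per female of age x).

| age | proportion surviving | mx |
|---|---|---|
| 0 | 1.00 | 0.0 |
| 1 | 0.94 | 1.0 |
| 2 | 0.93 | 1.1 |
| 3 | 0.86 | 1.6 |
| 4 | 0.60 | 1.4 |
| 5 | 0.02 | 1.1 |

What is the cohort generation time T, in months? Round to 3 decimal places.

lx·mx: 0, 0.94, 1.023, 1.376, 0.84, 0.022 → R0 = 4.201
x·lx·mx: 0, 0.94, 2.046, 4.128, 3.36, 0.11 → Σ = 10.584
T = 10.584 / 4.201 = 2.5194… → 2.519

2.519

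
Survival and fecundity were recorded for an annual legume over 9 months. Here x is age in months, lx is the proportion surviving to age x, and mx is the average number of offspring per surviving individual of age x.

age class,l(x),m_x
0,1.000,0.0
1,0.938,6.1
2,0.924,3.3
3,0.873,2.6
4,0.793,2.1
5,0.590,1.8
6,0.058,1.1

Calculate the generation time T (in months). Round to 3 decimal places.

lx·mx: 0, 5.7218, 3.0492, 2.2698, 1.6653, 1.062, 0.0638 → R0 = 13.8319
x·lx·mx: 0, 5.7218, 6.0984, 6.8094, 6.6612, 5.31, 0.3828 → Σ = 30.9836
T = 30.9836 / 13.8319 = 2.24001… → 2.240

2.240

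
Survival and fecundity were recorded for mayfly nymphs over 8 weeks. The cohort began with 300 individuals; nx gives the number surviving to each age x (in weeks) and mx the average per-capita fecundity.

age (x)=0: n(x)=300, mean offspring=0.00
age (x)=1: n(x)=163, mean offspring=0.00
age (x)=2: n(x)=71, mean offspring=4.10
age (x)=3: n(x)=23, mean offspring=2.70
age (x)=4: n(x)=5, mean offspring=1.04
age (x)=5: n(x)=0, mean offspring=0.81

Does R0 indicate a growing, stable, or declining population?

growing

lx = nx/n0 = nx/300: 1, 0.54333…, 0.23667…, 0.07667…, 0.01667…, 0
R0 = Σ lx·mx = 0 + 0 + 0.970333… + 0.207… + 0.017333… + 0 = 1.194667…
R0 > 1, so the population is growing.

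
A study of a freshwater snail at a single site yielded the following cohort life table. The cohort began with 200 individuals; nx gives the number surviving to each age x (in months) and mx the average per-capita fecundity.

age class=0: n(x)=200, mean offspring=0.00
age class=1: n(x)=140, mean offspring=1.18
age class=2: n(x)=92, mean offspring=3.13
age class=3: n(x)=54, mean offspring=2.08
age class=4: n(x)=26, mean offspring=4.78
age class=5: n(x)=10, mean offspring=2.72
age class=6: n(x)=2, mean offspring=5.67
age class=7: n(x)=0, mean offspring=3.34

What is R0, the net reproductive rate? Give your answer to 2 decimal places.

3.64

lx = nx/n0 = nx/200: 1, 0.7, 0.46, 0.27, 0.13, 0.05, 0.01, 0
lx·mx by age: 0, 0.826, 1.4398, 0.5616, 0.6214, 0.136, 0.0567, 0
R0 = Σ lx·mx = 3.6415 → 3.64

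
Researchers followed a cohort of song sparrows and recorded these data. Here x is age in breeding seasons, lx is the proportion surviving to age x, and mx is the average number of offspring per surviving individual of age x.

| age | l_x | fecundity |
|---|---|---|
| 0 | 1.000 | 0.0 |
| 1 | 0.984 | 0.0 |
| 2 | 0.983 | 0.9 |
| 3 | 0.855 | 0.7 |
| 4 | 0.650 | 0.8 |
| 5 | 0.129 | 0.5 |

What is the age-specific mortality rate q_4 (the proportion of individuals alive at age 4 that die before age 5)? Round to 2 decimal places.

0.80

q_4 = (l_4 − l_5) / l_4 = (0.65 − 0.129) / 0.65
     = 0.521 / 0.65 = 0.801538… → 0.80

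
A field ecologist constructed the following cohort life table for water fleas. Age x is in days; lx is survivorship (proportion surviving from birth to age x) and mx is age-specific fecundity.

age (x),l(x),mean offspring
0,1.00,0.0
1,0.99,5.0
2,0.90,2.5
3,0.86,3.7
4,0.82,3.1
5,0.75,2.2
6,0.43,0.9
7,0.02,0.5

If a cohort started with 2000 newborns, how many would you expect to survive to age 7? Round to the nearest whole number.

40

Expected survivors = N0 · l_7 = 2000 × 0.02 = 40 → 40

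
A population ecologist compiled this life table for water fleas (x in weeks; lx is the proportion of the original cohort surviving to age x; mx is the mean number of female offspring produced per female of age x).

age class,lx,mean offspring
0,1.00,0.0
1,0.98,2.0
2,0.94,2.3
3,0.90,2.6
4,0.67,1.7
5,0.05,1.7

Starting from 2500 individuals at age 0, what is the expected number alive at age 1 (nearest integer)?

2450

Expected survivors = N0 · l_1 = 2500 × 0.98 = 2450 → 2450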